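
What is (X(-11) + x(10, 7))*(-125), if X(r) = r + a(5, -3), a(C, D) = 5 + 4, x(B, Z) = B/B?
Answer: 125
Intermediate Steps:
x(B, Z) = 1
a(C, D) = 9
X(r) = 9 + r (X(r) = r + 9 = 9 + r)
(X(-11) + x(10, 7))*(-125) = ((9 - 11) + 1)*(-125) = (-2 + 1)*(-125) = -1*(-125) = 125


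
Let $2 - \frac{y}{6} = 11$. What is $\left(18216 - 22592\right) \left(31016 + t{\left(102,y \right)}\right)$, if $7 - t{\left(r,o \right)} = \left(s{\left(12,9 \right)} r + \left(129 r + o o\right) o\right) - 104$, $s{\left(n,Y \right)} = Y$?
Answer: $-3930545080$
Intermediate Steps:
$y = -54$ ($y = 12 - 66 = -54$)
$t{\left(r,o \right)} = 111 - 9 r - o \left(o^{2} + 129 r\right)$ ($t{\left(r,o \right)} = 7 - \left(\left(9 r + \left(129 r + o o\right) o\right) - 104\right) = 7 - \left(\left(9 r + \left(129 r + o^{2}\right) o\right) - 104\right) = 7 - \left(\left(9 r + \left(o^{2} + 129 r\right) o\right) - 104\right) = 7 - \left(\left(9 r + o \left(o^{2} + 129 r\right)\right) - 104\right) = 7 - \left(-104 + 9 r + o \left(o^{2} + 129 r\right)\right) = 111 - 9 r - o \left(o^{2} + 129 r\right)$)
$\left(18216 - 22592\right) \left(31016 + t{\left(102,y \right)}\right) = \left(18216 - 22592\right) \left(31016 - \left(-156657 - 710532\right)\right) = - 4376 \left(31016 + \left(111 - -157464 - 918 + 710532\right)\right) = - 4376 \left(31016 + \left(111 + 157464 - 918 + 710532\right)\right) = - 4376 \left(31016 + 867189\right) = \left(-4376\right) 898205 = -3930545080$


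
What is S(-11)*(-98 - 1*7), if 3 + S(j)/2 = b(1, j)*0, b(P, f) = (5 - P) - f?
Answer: 630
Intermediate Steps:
b(P, f) = 5 - P - f
S(j) = -6 (S(j) = -6 + 2*((5 - 1*1 - j)*0) = -6 + 2*((5 - 1 - j)*0) = -6 + 2*((4 - j)*0) = -6 + 2*0 = -6 + 0 = -6)
S(-11)*(-98 - 1*7) = -6*(-98 - 1*7) = -6*(-98 - 7) = -6*(-105) = 630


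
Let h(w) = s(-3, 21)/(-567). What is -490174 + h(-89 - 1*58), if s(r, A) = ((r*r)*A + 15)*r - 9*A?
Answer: -30880873/63 ≈ -4.9017e+5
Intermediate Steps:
s(r, A) = -9*A + r*(15 + A*r**2) (s(r, A) = (r**2*A + 15)*r - 9*A = (A*r**2 + 15)*r - 9*A = (15 + A*r**2)*r - 9*A = r*(15 + A*r**2) - 9*A = -9*A + r*(15 + A*r**2))
h(w) = 89/63 (h(w) = (-9*21 + 15*(-3) + 21*(-3)**3)/(-567) = (-189 - 45 + 21*(-27))*(-1/567) = (-189 - 45 - 567)*(-1/567) = -801*(-1/567) = 89/63)
-490174 + h(-89 - 1*58) = -490174 + 89/63 = -30880873/63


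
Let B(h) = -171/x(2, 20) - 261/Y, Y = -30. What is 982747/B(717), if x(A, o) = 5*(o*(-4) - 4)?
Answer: 27516916/255 ≈ 1.0791e+5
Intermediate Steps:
x(A, o) = -20 - 20*o (x(A, o) = 5*(-4*o - 4) = 5*(-4 - 4*o) = -20 - 20*o)
B(h) = 255/28 (B(h) = -171/(-20 - 20*20) - 261/(-30) = -171/(-20 - 400) - 261*(-1/30) = -171/(-420) + 87/10 = -171*(-1/420) + 87/10 = 57/140 + 87/10 = 255/28)
982747/B(717) = 982747/(255/28) = 982747*(28/255) = 27516916/255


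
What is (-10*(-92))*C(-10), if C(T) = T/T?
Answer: 920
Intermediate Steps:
C(T) = 1
(-10*(-92))*C(-10) = -10*(-92)*1 = 920*1 = 920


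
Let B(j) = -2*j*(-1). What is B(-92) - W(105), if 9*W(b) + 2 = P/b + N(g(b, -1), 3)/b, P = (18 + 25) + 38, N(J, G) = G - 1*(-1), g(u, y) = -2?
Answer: -34751/189 ≈ -183.87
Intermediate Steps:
N(J, G) = 1 + G (N(J, G) = G + 1 = 1 + G)
P = 81 (P = 43 + 38 = 81)
B(j) = 2*j
W(b) = -2/9 + 85/(9*b) (W(b) = -2/9 + (81/b + (1 + 3)/b)/9 = -2/9 + (81/b + 4/b)/9 = -2/9 + (85/b)/9 = -2/9 + 85/(9*b))
B(-92) - W(105) = 2*(-92) - (85 - 2*105)/(9*105) = -184 - (85 - 210)/(9*105) = -184 - (-125)/(9*105) = -184 - 1*(-25/189) = -184 + 25/189 = -34751/189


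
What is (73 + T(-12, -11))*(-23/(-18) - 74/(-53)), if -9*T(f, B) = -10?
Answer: 1701517/8586 ≈ 198.17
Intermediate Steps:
T(f, B) = 10/9 (T(f, B) = -1/9*(-10) = 10/9)
(73 + T(-12, -11))*(-23/(-18) - 74/(-53)) = (73 + 10/9)*(-23/(-18) - 74/(-53)) = 667*(-23*(-1/18) - 74*(-1/53))/9 = 667*(23/18 + 74/53)/9 = (667/9)*(2551/954) = 1701517/8586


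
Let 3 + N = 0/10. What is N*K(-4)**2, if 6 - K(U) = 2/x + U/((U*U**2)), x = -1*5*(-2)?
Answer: -632043/6400 ≈ -98.757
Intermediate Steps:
x = 10 (x = -5*(-2) = 10)
K(U) = 29/5 - 1/U**2 (K(U) = 6 - (2/10 + U/((U*U**2))) = 6 - (2*(1/10) + U/(U**3)) = 6 - (1/5 + U/U**3) = 6 - (1/5 + U**(-2)) = 6 + (-1/5 - 1/U**2) = 29/5 - 1/U**2)
N = -3 (N = -3 + 0/10 = -3 + 0*(1/10) = -3 + 0 = -3)
N*K(-4)**2 = -3*(29/5 - 1/(-4)**2)**2 = -3*(29/5 - 1*1/16)**2 = -3*(29/5 - 1/16)**2 = -3*(459/80)**2 = -3*210681/6400 = -632043/6400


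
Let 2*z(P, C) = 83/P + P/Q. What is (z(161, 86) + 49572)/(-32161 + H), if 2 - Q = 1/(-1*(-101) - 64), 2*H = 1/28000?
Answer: -4664818272000/3023905862321 ≈ -1.5426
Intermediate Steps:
H = 1/56000 (H = (½)/28000 = (½)*(1/28000) = 1/56000 ≈ 1.7857e-5)
Q = 73/37 (Q = 2 - 1/(-1*(-101) - 64) = 2 - 1/(101 - 64) = 2 - 1/37 = 73/37 ≈ 1.9730)
z(P, C) = 37*P/146 + 83/(2*P) (z(P, C) = (83/P + P/(73/37))/2 = (83/P + P*(37/73))/2 = (83/P + 37*P/73)/2 = 37*P/146 + 83/(2*P))
(z(161, 86) + 49572)/(-32161 + H) = ((1/146)*(6059 + 37*161²)/161 + 49572)/(-32161 + 1/56000) = ((1/146)*(1/161)*(6059 + 37*25921) + 49572)/(-1801015999/56000) = ((1/146)*(1/161)*(6059 + 959077) + 49572)*(-56000/1801015999) = ((1/146)*(1/161)*965136 + 49572)*(-56000/1801015999) = (482568/11753 + 49572)*(-56000/1801015999) = (583102284/11753)*(-56000/1801015999) = -4664818272000/3023905862321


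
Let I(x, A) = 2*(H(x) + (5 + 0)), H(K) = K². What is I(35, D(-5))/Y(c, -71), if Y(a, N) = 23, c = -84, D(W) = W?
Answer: 2460/23 ≈ 106.96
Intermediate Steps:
I(x, A) = 10 + 2*x² (I(x, A) = 2*(x² + (5 + 0)) = 2*(x² + 5) = 2*(5 + x²) = 10 + 2*x²)
I(35, D(-5))/Y(c, -71) = (10 + 2*35²)/23 = (10 + 2*1225)*(1/23) = (10 + 2450)*(1/23) = 2460*(1/23) = 2460/23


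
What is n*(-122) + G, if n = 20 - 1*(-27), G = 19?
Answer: -5715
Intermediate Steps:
n = 47 (n = 20 + 27 = 47)
n*(-122) + G = 47*(-122) + 19 = -5734 + 19 = -5715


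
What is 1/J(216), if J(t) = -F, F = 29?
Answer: -1/29 ≈ -0.034483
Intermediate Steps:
J(t) = -29 (J(t) = -1*29 = -29)
1/J(216) = 1/(-29) = -1/29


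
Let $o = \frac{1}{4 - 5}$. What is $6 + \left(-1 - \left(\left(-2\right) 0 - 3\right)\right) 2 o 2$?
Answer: $-2$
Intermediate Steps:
$o = -1$ ($o = \frac{1}{-1} = -1$)
$6 + \left(-1 - \left(\left(-2\right) 0 - 3\right)\right) 2 o 2 = 6 + \left(-1 - \left(\left(-2\right) 0 - 3\right)\right) 2 \left(-1\right) 2 = 6 + \left(-1 - \left(0 - 3\right)\right) 2 \left(-1\right) 2 = 6 + \left(-1 - -3\right) 2 \left(-1\right) 2 = 6 + \left(-1 + 3\right) 2 \left(-1\right) 2 = 6 + 2 \cdot 2 \left(-1\right) 2 = 6 + 4 \left(-1\right) 2 = 6 - 8 = -2$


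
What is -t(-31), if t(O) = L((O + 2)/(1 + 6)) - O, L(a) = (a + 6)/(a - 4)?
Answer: -1754/57 ≈ -30.772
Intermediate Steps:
L(a) = (6 + a)/(-4 + a)
t(O) = -O + (44/7 + O/7)/(-26/7 + O/7) (t(O) = (6 + (O + 2)/(1 + 6))/(-4 + (O + 2)/(1 + 6)) - O = (6 + (2 + O)/7)/(-4 + (2 + O)/7) - O = (6 + (2 + O)*(1/7))/(-4 + (2 + O)*(1/7)) - O = (6 + (2/7 + O/7))/(-4 + (2/7 + O/7)) - O = (44/7 + O/7)/(-26/7 + O/7) - O = -O + (44/7 + O/7)/(-26/7 + O/7))
-t(-31) = -(44 - 31 - 1*(-31)*(-26 - 31))/(-26 - 31) = -(44 - 31 - 1*(-31)*(-57))/(-57) = -(-1)*(44 - 31 - 1767)/57 = -(-1)*(-1754)/57 = -1*1754/57 = -1754/57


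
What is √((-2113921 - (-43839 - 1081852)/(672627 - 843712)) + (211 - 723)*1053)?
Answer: 2*I*√19413843965292890/171085 ≈ 1628.8*I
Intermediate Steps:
√((-2113921 - (-43839 - 1081852)/(672627 - 843712)) + (211 - 723)*1053) = √((-2113921 - (-1125691)/(-171085)) - 512*1053) = √((-2113921 - (-1125691)*(-1)/171085) - 539136) = √((-2113921 - 1*1125691/171085) - 539136) = √((-2113921 - 1125691/171085) - 539136) = √(-361661299976/171085 - 539136) = √(-453899382536/171085) = 2*I*√19413843965292890/171085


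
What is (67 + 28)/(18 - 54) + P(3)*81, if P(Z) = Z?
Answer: 8653/36 ≈ 240.36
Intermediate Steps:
(67 + 28)/(18 - 54) + P(3)*81 = (67 + 28)/(18 - 54) + 3*81 = 95/(-36) + 243 = 95*(-1/36) + 243 = -95/36 + 243 = 8653/36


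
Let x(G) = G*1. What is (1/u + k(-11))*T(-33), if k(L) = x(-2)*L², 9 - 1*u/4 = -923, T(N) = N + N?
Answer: 29771775/1864 ≈ 15972.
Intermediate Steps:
x(G) = G
T(N) = 2*N
u = 3728 (u = 36 - 4*(-923) = 36 + 3692 = 3728)
k(L) = -2*L²
(1/u + k(-11))*T(-33) = (1/3728 - 2*(-11)²)*(2*(-33)) = (1/3728 - 2*121)*(-66) = (1/3728 - 242)*(-66) = -902175/3728*(-66) = 29771775/1864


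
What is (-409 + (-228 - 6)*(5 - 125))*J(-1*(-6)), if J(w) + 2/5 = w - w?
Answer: -55342/5 ≈ -11068.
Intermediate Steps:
J(w) = -⅖ (J(w) = -⅖ + (w - w) = -⅖ + 0 = -⅖)
(-409 + (-228 - 6)*(5 - 125))*J(-1*(-6)) = (-409 + (-228 - 6)*(5 - 125))*(-⅖) = (-409 - 234*(-120))*(-⅖) = (-409 + 28080)*(-⅖) = 27671*(-⅖) = -55342/5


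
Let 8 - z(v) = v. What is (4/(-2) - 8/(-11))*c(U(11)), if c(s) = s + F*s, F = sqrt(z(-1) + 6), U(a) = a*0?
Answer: 0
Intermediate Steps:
z(v) = 8 - v
U(a) = 0
F = sqrt(15) (F = sqrt((8 - 1*(-1)) + 6) = sqrt((8 + 1) + 6) = sqrt(9 + 6) = sqrt(15) ≈ 3.8730)
c(s) = s + s*sqrt(15) (c(s) = s + sqrt(15)*s = s + s*sqrt(15))
(4/(-2) - 8/(-11))*c(U(11)) = (4/(-2) - 8/(-11))*(0*(1 + sqrt(15))) = (4*(-1/2) - 8*(-1/11))*0 = (-2 + 8/11)*0 = -14/11*0 = 0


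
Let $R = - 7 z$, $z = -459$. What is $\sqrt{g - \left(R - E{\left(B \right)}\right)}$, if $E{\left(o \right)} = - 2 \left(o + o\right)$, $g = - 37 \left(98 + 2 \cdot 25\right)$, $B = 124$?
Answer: $i \sqrt{9185} \approx 95.838 i$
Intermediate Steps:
$R = 3213$ ($R = \left(-7\right) \left(-459\right) = 3213$)
$g = -5476$ ($g = - 37 \left(98 + 50\right) = \left(-37\right) 148 = -5476$)
$E{\left(o \right)} = - 4 o$ ($E{\left(o \right)} = - 2 \cdot 2 o = - 4 o$)
$\sqrt{g - \left(R - E{\left(B \right)}\right)} = \sqrt{-5476 - 3709} = \sqrt{-9185} = i \sqrt{9185}$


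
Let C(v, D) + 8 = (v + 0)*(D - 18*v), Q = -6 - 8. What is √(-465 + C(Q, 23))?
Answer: I*√4323 ≈ 65.75*I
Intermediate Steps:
Q = -14
C(v, D) = -8 + v*(D - 18*v) (C(v, D) = -8 + (v + 0)*(D - 18*v) = -8 + v*(D - 18*v))
√(-465 + C(Q, 23)) = √(-465 + (-8 - 18*(-14)² + 23*(-14))) = √(-465 + (-8 - 18*196 - 322)) = √(-465 + (-8 - 3528 - 322)) = √(-465 - 3858) = √(-4323) = I*√4323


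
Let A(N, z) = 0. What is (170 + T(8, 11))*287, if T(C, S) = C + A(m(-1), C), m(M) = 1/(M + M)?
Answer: 51086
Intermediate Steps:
m(M) = 1/(2*M)
T(C, S) = C (T(C, S) = C + 0 = C)
(170 + T(8, 11))*287 = (170 + 8)*287 = 178*287 = 51086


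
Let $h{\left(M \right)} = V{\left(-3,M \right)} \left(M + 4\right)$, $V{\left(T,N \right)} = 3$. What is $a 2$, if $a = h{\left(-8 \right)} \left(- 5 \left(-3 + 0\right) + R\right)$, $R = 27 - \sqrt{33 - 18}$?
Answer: $-1008 + 24 \sqrt{15} \approx -915.05$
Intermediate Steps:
$R = 27 - \sqrt{15} \approx 23.127$
$h{\left(M \right)} = 12 + 3 M$ ($h{\left(M \right)} = 3 \left(M + 4\right) = 3 \left(4 + M\right) = 12 + 3 M$)
$a = -504 + 12 \sqrt{15}$ ($a = \left(12 + 3 \left(-8\right)\right) \left(- 5 \left(-3 + 0\right) + \left(27 - \sqrt{15}\right)\right) = \left(12 - 24\right) \left(\left(-5\right) \left(-3\right) + \left(27 - \sqrt{15}\right)\right) = - 12 \left(15 + \left(27 - \sqrt{15}\right)\right) = - 12 \left(42 - \sqrt{15}\right) = -504 + 12 \sqrt{15} \approx -457.52$)
$a 2 = \left(-504 + 12 \sqrt{15}\right) 2 = -1008 + 24 \sqrt{15}$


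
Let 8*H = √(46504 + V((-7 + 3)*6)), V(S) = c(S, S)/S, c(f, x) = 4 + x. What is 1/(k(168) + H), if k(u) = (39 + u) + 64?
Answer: 104064/27922315 - 8*√1674174/27922315 ≈ 0.0033562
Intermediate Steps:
k(u) = 103 + u
V(S) = (4 + S)/S
H = √1674174/48 (H = √(46504 + (4 + (-7 + 3)*6)/(((-7 + 3)*6)))/8 = √(46504 + (4 - 4*6)/((-4*6)))/8 = √(46504 + (4 - 24)/(-24))/8 = √(46504 - 1/24*(-20))/8 = √(46504 + ⅚)/8 = √(279029/6)/8 = (√1674174/6)/8 = √1674174/48 ≈ 26.956)
1/(k(168) + H) = 1/((103 + 168) + √1674174/48) = 1/(271 + √1674174/48)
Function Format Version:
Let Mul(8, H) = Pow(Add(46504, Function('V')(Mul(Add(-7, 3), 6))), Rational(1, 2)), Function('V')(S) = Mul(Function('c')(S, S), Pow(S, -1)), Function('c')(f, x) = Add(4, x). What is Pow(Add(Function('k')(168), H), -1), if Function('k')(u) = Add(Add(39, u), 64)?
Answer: Add(Rational(104064, 27922315), Mul(Rational(-8, 27922315), Pow(1674174, Rational(1, 2)))) ≈ 0.0033562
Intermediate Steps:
Function('k')(u) = Add(103, u)
Function('V')(S) = Mul(Pow(S, -1), Add(4, S)) (Function('V')(S) = Mul(Add(4, S), Pow(S, -1)) = Mul(Pow(S, -1), Add(4, S)))
H = Mul(Rational(1, 48), Pow(1674174, Rational(1, 2))) (H = Mul(Rational(1, 8), Pow(Add(46504, Mul(Pow(Mul(Add(-7, 3), 6), -1), Add(4, Mul(Add(-7, 3), 6)))), Rational(1, 2))) = Mul(Rational(1, 8), Pow(Add(46504, Mul(Pow(Mul(-4, 6), -1), Add(4, Mul(-4, 6)))), Rational(1, 2))) = Mul(Rational(1, 8), Pow(Add(46504, Mul(Pow(-24, -1), Add(4, -24))), Rational(1, 2))) = Mul(Rational(1, 8), Pow(Add(46504, Mul(Rational(-1, 24), -20)), Rational(1, 2))) = Mul(Rational(1, 8), Pow(Add(46504, Rational(5, 6)), Rational(1, 2))) = Mul(Rational(1, 8), Pow(Rational(279029, 6), Rational(1, 2))) = Mul(Rational(1, 8), Mul(Rational(1, 6), Pow(1674174, Rational(1, 2)))) = Mul(Rational(1, 48), Pow(1674174, Rational(1, 2))) ≈ 26.956)
Pow(Add(Function('k')(168), H), -1) = Pow(Add(Add(103, 168), Mul(Rational(1, 48), Pow(1674174, Rational(1, 2)))), -1) = Pow(Add(271, Mul(Rational(1, 48), Pow(1674174, Rational(1, 2)))), -1)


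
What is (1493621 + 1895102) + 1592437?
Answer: 4981160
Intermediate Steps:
(1493621 + 1895102) + 1592437 = 3388723 + 1592437 = 4981160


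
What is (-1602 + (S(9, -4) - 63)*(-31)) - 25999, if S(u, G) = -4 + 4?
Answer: -25648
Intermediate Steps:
S(u, G) = 0
(-1602 + (S(9, -4) - 63)*(-31)) - 25999 = (-1602 + (0 - 63)*(-31)) - 25999 = (-1602 - 63*(-31)) - 25999 = (-1602 + 1953) - 25999 = 351 - 25999 = -25648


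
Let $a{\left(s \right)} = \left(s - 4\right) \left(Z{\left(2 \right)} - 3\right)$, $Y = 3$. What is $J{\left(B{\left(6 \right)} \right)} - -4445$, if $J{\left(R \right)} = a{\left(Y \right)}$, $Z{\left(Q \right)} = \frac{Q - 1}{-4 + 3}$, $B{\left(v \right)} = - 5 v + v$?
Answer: $4449$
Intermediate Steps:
$B{\left(v \right)} = - 4 v$
$Z{\left(Q \right)} = 1 - Q$ ($Z{\left(Q \right)} = \frac{-1 + Q}{-1} = \left(-1 + Q\right) \left(-1\right) = 1 - Q$)
$a{\left(s \right)} = 16 - 4 s$ ($a{\left(s \right)} = \left(s - 4\right) \left(\left(1 - 2\right) - 3\right) = \left(-4 + s\right) \left(\left(1 - 2\right) - 3\right) = \left(-4 + s\right) \left(-1 - 3\right) = \left(-4 + s\right) \left(-4\right) = 16 - 4 s$)
$J{\left(R \right)} = 4$ ($J{\left(R \right)} = 16 - 12 = 4$)
$J{\left(B{\left(6 \right)} \right)} - -4445 = 4 - -4445 = 4 + 4445 = 4449$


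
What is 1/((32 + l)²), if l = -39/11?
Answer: 121/97969 ≈ 0.0012351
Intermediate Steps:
l = -39/11 ≈ -3.5455
1/((32 + l)²) = 1/((32 - 39/11)²) = 1/((313/11)²) = 1/(97969/121) = 121/97969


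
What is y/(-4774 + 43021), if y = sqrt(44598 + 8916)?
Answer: sqrt(5946)/12749 ≈ 0.0060483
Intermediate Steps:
y = 3*sqrt(5946) (y = sqrt(53514) = 3*sqrt(5946) ≈ 231.33)
y/(-4774 + 43021) = (3*sqrt(5946))/(-4774 + 43021) = (3*sqrt(5946))/38247 = (3*sqrt(5946))*(1/38247) = sqrt(5946)/12749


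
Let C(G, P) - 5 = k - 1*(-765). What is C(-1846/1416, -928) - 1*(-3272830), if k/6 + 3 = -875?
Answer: 3268332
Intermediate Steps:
k = -5268 (k = -18 + 6*(-875) = -18 - 5250 = -5268)
C(G, P) = -4498 (C(G, P) = 5 + (-5268 - 1*(-765)) = 5 + (-5268 + 765) = 5 - 4503 = -4498)
C(-1846/1416, -928) - 1*(-3272830) = -4498 - 1*(-3272830) = -4498 + 3272830 = 3268332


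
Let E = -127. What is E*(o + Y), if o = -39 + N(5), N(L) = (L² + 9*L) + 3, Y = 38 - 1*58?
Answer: -1778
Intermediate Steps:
Y = -20 (Y = 38 - 58 = -20)
N(L) = 3 + L² + 9*L
o = 34 (o = -39 + (3 + 5² + 9*5) = -39 + (3 + 25 + 45) = -39 + 73 = 34)
E*(o + Y) = -127*(34 - 20) = -127*14 = -1778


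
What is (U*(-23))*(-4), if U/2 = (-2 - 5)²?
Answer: 9016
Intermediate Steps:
U = 98 (U = 2*(-2 - 5)² = 2*(-7)² = 2*49 = 98)
(U*(-23))*(-4) = (98*(-23))*(-4) = -2254*(-4) = 9016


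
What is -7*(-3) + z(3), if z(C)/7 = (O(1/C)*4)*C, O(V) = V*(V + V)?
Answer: 119/3 ≈ 39.667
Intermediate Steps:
O(V) = 2*V² (O(V) = V*(2*V) = 2*V²)
z(C) = 56/C (z(C) = 7*(((2*(1/C)²)*4)*C) = 7*(((2/C²)*4)*C) = 7*((8/C²)*C) = 7*(8/C) = 56/C)
-7*(-3) + z(3) = -7*(-3) + 56/3 = 21 + 56*(⅓) = 21 + 56/3 = 119/3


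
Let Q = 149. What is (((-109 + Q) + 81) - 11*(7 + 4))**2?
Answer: 0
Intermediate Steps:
(((-109 + Q) + 81) - 11*(7 + 4))**2 = (((-109 + 149) + 81) - 11*(7 + 4))**2 = ((40 + 81) - 11*11)**2 = (121 - 121)**2 = 0**2 = 0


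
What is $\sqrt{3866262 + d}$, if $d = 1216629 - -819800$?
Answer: $\sqrt{5902691} \approx 2429.5$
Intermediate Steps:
$d = 2036429$ ($d = 1216629 + 819800 = 2036429$)
$\sqrt{3866262 + d} = \sqrt{3866262 + 2036429} = \sqrt{5902691}$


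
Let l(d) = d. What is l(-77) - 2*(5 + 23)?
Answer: -133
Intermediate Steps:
l(-77) - 2*(5 + 23) = -77 - 2*(5 + 23) = -77 - 2*28 = -77 - 56 = -133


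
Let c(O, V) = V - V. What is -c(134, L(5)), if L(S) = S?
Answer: 0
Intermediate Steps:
c(O, V) = 0
-c(134, L(5)) = -1*0 = 0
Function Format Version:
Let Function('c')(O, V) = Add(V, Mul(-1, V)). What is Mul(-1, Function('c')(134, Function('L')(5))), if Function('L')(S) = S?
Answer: 0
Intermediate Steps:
Function('c')(O, V) = 0
Mul(-1, Function('c')(134, Function('L')(5))) = Mul(-1, 0) = 0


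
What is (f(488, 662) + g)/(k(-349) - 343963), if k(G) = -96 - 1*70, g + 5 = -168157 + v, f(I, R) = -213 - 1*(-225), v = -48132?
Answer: 216282/344129 ≈ 0.62849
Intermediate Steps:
f(I, R) = 12 (f(I, R) = -213 + 225 = 12)
g = -216294 (g = -5 + (-168157 - 48132) = -5 - 216289 = -216294)
k(G) = -166 (k(G) = -96 - 70 = -166)
(f(488, 662) + g)/(k(-349) - 343963) = (12 - 216294)/(-166 - 343963) = -216282/(-344129) = -216282*(-1/344129) = 216282/344129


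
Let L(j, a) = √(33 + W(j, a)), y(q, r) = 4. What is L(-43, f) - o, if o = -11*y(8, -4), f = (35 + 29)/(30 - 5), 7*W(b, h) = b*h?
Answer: 44 + √21161/35 ≈ 48.156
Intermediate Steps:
W(b, h) = b*h/7 (W(b, h) = (b*h)/7 = b*h/7)
f = 64/25 ≈ 2.5600
L(j, a) = √(33 + a*j/7) (L(j, a) = √(33 + j*a/7) = √(33 + a*j/7))
o = -44 (o = -11*4 = -44)
L(-43, f) - o = √(1617 + 7*(64/25)*(-43))/7 - 1*(-44) = √(1617 - 19264/25)/7 + 44 = √(21161/25)/7 + 44 = (√21161/5)/7 + 44 = √21161/35 + 44 = 44 + √21161/35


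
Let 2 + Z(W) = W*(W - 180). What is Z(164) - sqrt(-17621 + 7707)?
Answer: -2626 - I*sqrt(9914) ≈ -2626.0 - 99.569*I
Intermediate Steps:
Z(W) = -2 + W*(-180 + W) (Z(W) = -2 + W*(W - 180) = -2 + W*(-180 + W))
Z(164) - sqrt(-17621 + 7707) = (-2 + 164**2 - 180*164) - sqrt(-17621 + 7707) = (-2 + 26896 - 29520) - sqrt(-9914) = -2626 - I*sqrt(9914)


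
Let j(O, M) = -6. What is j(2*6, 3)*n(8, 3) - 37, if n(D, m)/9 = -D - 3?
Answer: 557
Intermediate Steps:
n(D, m) = -27 - 9*D (n(D, m) = 9*(-D - 3) = 9*(-3 - D) = -27 - 9*D)
j(2*6, 3)*n(8, 3) - 37 = -6*(-27 - 9*8) - 37 = -6*(-27 - 72) - 37 = -6*(-99) - 37 = 594 - 37 = 557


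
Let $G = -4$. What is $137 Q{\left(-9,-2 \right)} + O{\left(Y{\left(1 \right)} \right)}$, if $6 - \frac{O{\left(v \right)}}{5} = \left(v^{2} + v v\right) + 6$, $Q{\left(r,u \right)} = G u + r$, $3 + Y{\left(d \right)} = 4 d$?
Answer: $-147$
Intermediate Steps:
$Y{\left(d \right)} = -3 + 4 d$
$Q{\left(r,u \right)} = r - 4 u$ ($Q{\left(r,u \right)} = - 4 u + r = r - 4 u$)
$O{\left(v \right)} = - 10 v^{2}$ ($O{\left(v \right)} = 30 - 5 \left(\left(v^{2} + v v\right) + 6\right) = 30 - 5 \left(\left(v^{2} + v^{2}\right) + 6\right) = 30 - 5 \left(2 v^{2} + 6\right) = 30 - 5 \left(6 + 2 v^{2}\right) = 30 - \left(30 + 10 v^{2}\right) = - 10 v^{2}$)
$137 Q{\left(-9,-2 \right)} + O{\left(Y{\left(1 \right)} \right)} = 137 \left(-9 - -8\right) - 10 \left(-3 + 4 \cdot 1\right)^{2} = 137 \left(-9 + 8\right) - 10 \left(-3 + 4\right)^{2} = 137 \left(-1\right) - 10 \cdot 1^{2} = -137 - 10 = -147$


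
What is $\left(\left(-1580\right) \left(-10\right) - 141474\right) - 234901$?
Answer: $-360575$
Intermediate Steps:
$\left(\left(-1580\right) \left(-10\right) - 141474\right) - 234901 = \left(15800 - 141474\right) - 234901 = -125674 - 234901 = -360575$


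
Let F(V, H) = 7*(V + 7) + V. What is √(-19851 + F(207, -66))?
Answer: I*√18146 ≈ 134.71*I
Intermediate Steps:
F(V, H) = 49 + 8*V (F(V, H) = 7*(7 + V) + V = (49 + 7*V) + V = 49 + 8*V)
√(-19851 + F(207, -66)) = √(-19851 + (49 + 8*207)) = √(-19851 + (49 + 1656)) = √(-19851 + 1705) = √(-18146) = I*√18146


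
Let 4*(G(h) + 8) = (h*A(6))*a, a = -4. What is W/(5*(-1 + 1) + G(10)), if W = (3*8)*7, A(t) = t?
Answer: -42/17 ≈ -2.4706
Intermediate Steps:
G(h) = -8 - 6*h (G(h) = -8 + ((h*6)*(-4))/4 = -8 + ((6*h)*(-4))/4 = -8 + (-24*h)/4 = -8 - 6*h)
W = 168 (W = 24*7 = 168)
W/(5*(-1 + 1) + G(10)) = 168/(5*(-1 + 1) + (-8 - 6*10)) = 168/(5*0 + (-8 - 60)) = 168/(0 - 68) = 168/(-68) = 168*(-1/68) = -42/17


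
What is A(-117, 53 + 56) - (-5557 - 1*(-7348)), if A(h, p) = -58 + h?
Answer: -1966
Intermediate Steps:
A(-117, 53 + 56) - (-5557 - 1*(-7348)) = (-58 - 117) - (-5557 - 1*(-7348)) = -175 - (-5557 + 7348) = -175 - 1*1791 = -175 - 1791 = -1966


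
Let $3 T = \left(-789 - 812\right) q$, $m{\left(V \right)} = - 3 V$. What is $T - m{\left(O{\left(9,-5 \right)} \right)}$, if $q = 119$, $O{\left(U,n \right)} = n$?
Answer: $- \frac{190564}{3} \approx -63521.0$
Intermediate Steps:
$T = - \frac{190519}{3}$ ($T = \frac{\left(-789 - 812\right) 119}{3} = \frac{\left(-1601\right) 119}{3} = \frac{1}{3} \left(-190519\right) = - \frac{190519}{3} \approx -63506.0$)
$T - m{\left(O{\left(9,-5 \right)} \right)} = - \frac{190519}{3} - \left(-3\right) \left(-5\right) = - \frac{190519}{3} - 15 = - \frac{190564}{3}$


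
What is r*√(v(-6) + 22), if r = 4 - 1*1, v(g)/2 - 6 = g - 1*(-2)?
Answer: 3*√26 ≈ 15.297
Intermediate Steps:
v(g) = 16 + 2*g (v(g) = 12 + 2*(g - 1*(-2)) = 12 + 2*(g + 2) = 12 + 2*(2 + g) = 12 + (4 + 2*g) = 16 + 2*g)
r = 3 (r = 4 - 1 = 3)
r*√(v(-6) + 22) = 3*√((16 + 2*(-6)) + 22) = 3*√((16 - 12) + 22) = 3*√(4 + 22) = 3*√26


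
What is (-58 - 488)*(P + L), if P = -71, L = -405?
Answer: 259896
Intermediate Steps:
(-58 - 488)*(P + L) = (-58 - 488)*(-71 - 405) = -546*(-476) = 259896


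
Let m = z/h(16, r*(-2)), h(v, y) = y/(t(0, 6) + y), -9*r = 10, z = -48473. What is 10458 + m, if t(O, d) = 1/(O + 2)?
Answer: -1956857/40 ≈ -48921.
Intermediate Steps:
r = -10/9 (r = -⅑*10 = -10/9 ≈ -1.1111)
t(O, d) = 1/(2 + O)
h(v, y) = y/(½ + y) (h(v, y) = y/(1/(2 + 0) + y) = y/(1/2 + y) = y/(½ + y))
m = -2375177/40 (m = -48473/(2*(-10/9*(-2))/(1 + 2*(-10/9*(-2)))) = -48473/(2*(20/9)/(1 + 2*(20/9))) = -48473/(2*(20/9)/(1 + 40/9)) = -48473/(2*(20/9)/(49/9)) = -48473/(2*(20/9)*(9/49)) = -48473/40/49 = -48473*49/40 = -2375177/40 ≈ -59379.)
10458 + m = 10458 - 2375177/40 = -1956857/40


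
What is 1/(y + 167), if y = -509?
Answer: -1/342 ≈ -0.0029240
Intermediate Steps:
1/(y + 167) = 1/(-509 + 167) = 1/(-342) = -1/342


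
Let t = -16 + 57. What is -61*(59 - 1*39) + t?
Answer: -1179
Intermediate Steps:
t = 41
-61*(59 - 1*39) + t = -61*(59 - 1*39) + 41 = -61*(59 - 39) + 41 = -61*20 + 41 = -1220 + 41 = -1179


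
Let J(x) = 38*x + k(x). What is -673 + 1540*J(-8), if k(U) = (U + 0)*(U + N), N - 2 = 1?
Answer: -407233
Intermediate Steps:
N = 3 (N = 2 + 1 = 3)
k(U) = U*(3 + U) (k(U) = (U + 0)*(U + 3) = U*(3 + U))
J(x) = 38*x + x*(3 + x)
-673 + 1540*J(-8) = -673 + 1540*(-8*(41 - 8)) = -673 + 1540*(-8*33) = -673 + 1540*(-264) = -673 - 406560 = -407233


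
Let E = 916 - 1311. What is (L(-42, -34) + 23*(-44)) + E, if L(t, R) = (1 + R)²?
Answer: -318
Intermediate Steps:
E = -395
(L(-42, -34) + 23*(-44)) + E = ((1 - 34)² + 23*(-44)) - 395 = ((-33)² - 1012) - 395 = (1089 - 1012) - 395 = 77 - 395 = -318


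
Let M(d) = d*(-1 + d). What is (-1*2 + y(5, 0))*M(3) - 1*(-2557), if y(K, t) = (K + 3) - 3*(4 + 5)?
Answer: 2431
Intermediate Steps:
y(K, t) = -24 + K (y(K, t) = (3 + K) - 3*9 = (3 + K) - 27 = -24 + K)
(-1*2 + y(5, 0))*M(3) - 1*(-2557) = (-1*2 + (-24 + 5))*(3*(-1 + 3)) - 1*(-2557) = (-2 - 19)*(3*2) + 2557 = -21*6 + 2557 = -126 + 2557 = 2431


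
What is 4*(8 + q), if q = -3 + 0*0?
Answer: 20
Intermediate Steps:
q = -3 (q = -3 + 0 = -3)
4*(8 + q) = 4*(8 - 3) = 4*5 = 20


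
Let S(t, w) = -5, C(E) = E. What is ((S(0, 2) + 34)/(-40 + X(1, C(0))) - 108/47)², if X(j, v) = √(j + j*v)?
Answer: 31080625/3359889 ≈ 9.2505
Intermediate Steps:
((S(0, 2) + 34)/(-40 + X(1, C(0))) - 108/47)² = ((-5 + 34)/(-40 + √(1*(1 + 0))) - 108/47)² = (29/(-40 + √(1*1)) - 108*1/47)² = (29/(-40 + √1) - 108/47)² = (29/(-40 + 1) - 108/47)² = (29/(-39) - 108/47)² = (29*(-1/39) - 108/47)² = (-29/39 - 108/47)² = (-5575/1833)² = 31080625/3359889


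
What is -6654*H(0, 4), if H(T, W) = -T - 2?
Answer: 13308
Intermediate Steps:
H(T, W) = -2 - T
-6654*H(0, 4) = -6654*(-2 - 1*0) = -6654*(-2 + 0) = -6654*(-2) = 13308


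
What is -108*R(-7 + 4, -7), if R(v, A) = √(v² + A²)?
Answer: -108*√58 ≈ -822.50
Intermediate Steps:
R(v, A) = √(A² + v²)
-108*R(-7 + 4, -7) = -108*√((-7)² + (-7 + 4)²) = -108*√(49 + (-3)²) = -108*√(49 + 9) = -108*√58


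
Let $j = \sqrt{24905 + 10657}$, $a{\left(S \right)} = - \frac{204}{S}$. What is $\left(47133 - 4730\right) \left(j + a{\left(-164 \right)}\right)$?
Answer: $\frac{2162553}{41} + 42403 \sqrt{35562} \approx 8.0491 \cdot 10^{6}$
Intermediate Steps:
$j = \sqrt{35562} \approx 188.58$
$\left(47133 - 4730\right) \left(j + a{\left(-164 \right)}\right) = \left(47133 - 4730\right) \left(\sqrt{35562} - \frac{204}{-164}\right) = 42403 \left(\sqrt{35562} - - \frac{51}{41}\right) = 42403 \left(\sqrt{35562} + \frac{51}{41}\right) = 42403 \left(\frac{51}{41} + \sqrt{35562}\right) = \frac{2162553}{41} + 42403 \sqrt{35562}$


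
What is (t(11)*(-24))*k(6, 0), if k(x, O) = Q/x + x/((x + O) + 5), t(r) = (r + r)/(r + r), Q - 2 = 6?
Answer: -496/11 ≈ -45.091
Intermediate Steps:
Q = 8 (Q = 2 + 6 = 8)
t(r) = 1 (t(r) = (2*r)/((2*r)) = (2*r)*(1/(2*r)) = 1)
k(x, O) = 8/x + x/(5 + O + x) (k(x, O) = 8/x + x/((x + O) + 5) = 8/x + x/((O + x) + 5) = 8/x + x/(5 + O + x))
(t(11)*(-24))*k(6, 0) = (1*(-24))*((40 + 6² + 8*0 + 8*6)/(6*(5 + 0 + 6))) = -4*(40 + 36 + 0 + 48)/11 = -4*124/11 = -24*62/33 = -496/11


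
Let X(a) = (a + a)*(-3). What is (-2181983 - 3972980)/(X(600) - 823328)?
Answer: 6154963/826928 ≈ 7.4432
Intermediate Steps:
X(a) = -6*a (X(a) = (2*a)*(-3) = -6*a)
(-2181983 - 3972980)/(X(600) - 823328) = (-2181983 - 3972980)/(-6*600 - 823328) = -6154963/(-3600 - 823328) = -6154963/(-826928) = -6154963*(-1/826928) = 6154963/826928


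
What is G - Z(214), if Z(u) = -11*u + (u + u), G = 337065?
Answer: 338991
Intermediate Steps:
Z(u) = -9*u (Z(u) = -11*u + 2*u = -9*u)
G - Z(214) = 337065 - (-9)*214 = 337065 - 1*(-1926) = 337065 + 1926 = 338991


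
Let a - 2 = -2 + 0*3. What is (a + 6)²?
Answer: 36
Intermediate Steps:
a = 0 (a = 2 + (-2 + 0*3) = 2 + (-2 + 0) = 2 - 2 = 0)
(a + 6)² = (0 + 6)² = 6² = 36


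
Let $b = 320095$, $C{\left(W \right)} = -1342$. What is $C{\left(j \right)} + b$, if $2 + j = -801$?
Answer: $318753$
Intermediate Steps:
$j = -803$ ($j = -2 - 801 = -803$)
$C{\left(j \right)} + b = -1342 + 320095 = 318753$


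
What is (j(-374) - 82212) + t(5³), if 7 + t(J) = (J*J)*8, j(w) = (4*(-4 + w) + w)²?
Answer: 3599777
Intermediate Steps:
j(w) = (-16 + 5*w)² (j(w) = ((-16 + 4*w) + w)² = (-16 + 5*w)²)
t(J) = -7 + 8*J² (t(J) = -7 + (J*J)*8 = -7 + J²*8 = -7 + 8*J²)
(j(-374) - 82212) + t(5³) = ((-16 + 5*(-374))² - 82212) + (-7 + 8*(5³)²) = ((-16 - 1870)² - 82212) + (-7 + 8*125²) = ((-1886)² - 82212) + (-7 + 8*15625) = (3556996 - 82212) + (-7 + 125000) = 3474784 + 124993 = 3599777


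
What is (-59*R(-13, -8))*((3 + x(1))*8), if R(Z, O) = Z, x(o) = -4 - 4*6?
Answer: -153400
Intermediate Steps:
x(o) = -28 (x(o) = -4 - 24 = -28)
(-59*R(-13, -8))*((3 + x(1))*8) = (-59*(-13))*((3 - 28)*8) = 767*(-25*8) = 767*(-200) = -153400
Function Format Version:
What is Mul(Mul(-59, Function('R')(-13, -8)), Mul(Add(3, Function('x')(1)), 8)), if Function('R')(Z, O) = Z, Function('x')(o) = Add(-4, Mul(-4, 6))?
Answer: -153400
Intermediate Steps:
Function('x')(o) = -28 (Function('x')(o) = Add(-4, -24) = -28)
Mul(Mul(-59, Function('R')(-13, -8)), Mul(Add(3, Function('x')(1)), 8)) = Mul(Mul(-59, -13), Mul(Add(3, -28), 8)) = Mul(767, Mul(-25, 8)) = Mul(767, -200) = -153400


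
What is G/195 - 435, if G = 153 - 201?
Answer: -28291/65 ≈ -435.25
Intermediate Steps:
G = -48
G/195 - 435 = -48/195 - 435 = -48*1/195 - 435 = -16/65 - 435 = -28291/65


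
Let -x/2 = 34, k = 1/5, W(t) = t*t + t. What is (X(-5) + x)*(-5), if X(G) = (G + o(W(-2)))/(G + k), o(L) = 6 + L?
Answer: 2745/8 ≈ 343.13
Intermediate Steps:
W(t) = t + t² (W(t) = t² + t = t + t²)
k = ⅕ ≈ 0.20000
x = -68 (x = -2*34 = -68)
X(G) = (8 + G)/(⅕ + G) (X(G) = (G + (6 - 2*(1 - 2)))/(G + ⅕) = (G + (6 - 2*(-1)))/(⅕ + G) = (G + (6 + 2))/(⅕ + G) = (G + 8)/(⅕ + G) = (8 + G)/(⅕ + G))
(X(-5) + x)*(-5) = (5*(8 - 5)/(1 + 5*(-5)) - 68)*(-5) = (5*3/(1 - 25) - 68)*(-5) = (5*3/(-24) - 68)*(-5) = (5*(-1/24)*3 - 68)*(-5) = (-5/8 - 68)*(-5) = -549/8*(-5) = 2745/8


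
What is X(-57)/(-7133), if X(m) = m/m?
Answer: -1/7133 ≈ -0.00014019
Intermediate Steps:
X(m) = 1
X(-57)/(-7133) = 1/(-7133) = 1*(-1/7133) = -1/7133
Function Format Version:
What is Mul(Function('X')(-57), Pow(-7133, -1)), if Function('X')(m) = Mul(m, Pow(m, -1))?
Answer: Rational(-1, 7133) ≈ -0.00014019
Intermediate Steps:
Function('X')(m) = 1
Mul(Function('X')(-57), Pow(-7133, -1)) = Mul(1, Pow(-7133, -1)) = Mul(1, Rational(-1, 7133)) = Rational(-1, 7133)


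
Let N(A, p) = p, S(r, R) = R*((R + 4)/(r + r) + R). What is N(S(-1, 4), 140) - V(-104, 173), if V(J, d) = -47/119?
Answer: 16707/119 ≈ 140.40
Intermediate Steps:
V(J, d) = -47/119 (V(J, d) = -47*1/119 = -47/119)
S(r, R) = R*(R + (4 + R)/(2*r)) (S(r, R) = R*((4 + R)/((2*r)) + R) = R*((4 + R)*(1/(2*r)) + R) = R*((4 + R)/(2*r) + R) = R*(R + (4 + R)/(2*r)))
N(S(-1, 4), 140) - V(-104, 173) = 140 - 1*(-47/119) = 140 + 47/119 = 16707/119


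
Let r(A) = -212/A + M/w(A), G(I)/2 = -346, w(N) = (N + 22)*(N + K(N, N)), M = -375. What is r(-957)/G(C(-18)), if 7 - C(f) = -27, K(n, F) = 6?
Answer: -103663/324439356 ≈ -0.00031951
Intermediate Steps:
C(f) = 34 (C(f) = 7 - 1*(-27) = 7 + 27 = 34)
w(N) = (6 + N)*(22 + N) (w(N) = (N + 22)*(N + 6) = (22 + N)*(6 + N) = (6 + N)*(22 + N))
G(I) = -692 (G(I) = 2*(-346) = -692)
r(A) = -375/(132 + A² + 28*A) - 212/A (r(A) = -212/A - 375/(132 + A² + 28*A) = -375/(132 + A² + 28*A) - 212/A)
r(-957)/G(C(-18)) = ((-27984 - 6311*(-957) - 212*(-957)²)/((-957)*(132 + (-957)² + 28*(-957))))/(-692) = -(-27984 + 6039627 - 212*915849)/(957*(132 + 915849 - 26796))*(-1/692) = -1/957*(-27984 + 6039627 - 194159988)/889185*(-1/692) = -1/957*1/889185*(-188148345)*(-1/692) = (103663/468843)*(-1/692) = -103663/324439356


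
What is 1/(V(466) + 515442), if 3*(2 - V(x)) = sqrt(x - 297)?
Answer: 3/1546319 ≈ 1.9401e-6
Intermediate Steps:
V(x) = 2 - sqrt(-297 + x)/3 (V(x) = 2 - sqrt(x - 297)/3 = 2 - sqrt(-297 + x)/3)
1/(V(466) + 515442) = 1/((2 - sqrt(-297 + 466)/3) + 515442) = 1/((2 - sqrt(169)/3) + 515442) = 1/((2 - 1/3*13) + 515442) = 1/((2 - 13/3) + 515442) = 1/(-7/3 + 515442) = 1/(1546319/3) = 3/1546319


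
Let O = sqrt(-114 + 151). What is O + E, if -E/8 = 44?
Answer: -352 + sqrt(37) ≈ -345.92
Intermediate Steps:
E = -352 (E = -8*44 = -352)
O = sqrt(37) ≈ 6.0828
O + E = sqrt(37) - 352 = -352 + sqrt(37)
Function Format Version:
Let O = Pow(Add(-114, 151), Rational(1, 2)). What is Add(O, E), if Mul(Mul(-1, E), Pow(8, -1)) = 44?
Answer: Add(-352, Pow(37, Rational(1, 2))) ≈ -345.92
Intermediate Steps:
E = -352 (E = Mul(-8, 44) = -352)
O = Pow(37, Rational(1, 2)) ≈ 6.0828
Add(O, E) = Add(Pow(37, Rational(1, 2)), -352) = Add(-352, Pow(37, Rational(1, 2)))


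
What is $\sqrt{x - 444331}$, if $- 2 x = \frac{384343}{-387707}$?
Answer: $\frac{i \sqrt{267161212209313074}}{775414} \approx 666.58 i$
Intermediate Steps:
$x = \frac{384343}{775414}$ ($x = - \frac{384343 \frac{1}{-387707}}{2} = - \frac{384343 \left(- \frac{1}{387707}\right)}{2} = \left(- \frac{1}{2}\right) \left(- \frac{384343}{387707}\right) = \frac{384343}{775414} \approx 0.49566$)
$\sqrt{x - 444331} = \sqrt{\frac{384343}{775414} - 444331} = \sqrt{- \frac{344540093691}{775414}} = \frac{i \sqrt{267161212209313074}}{775414}$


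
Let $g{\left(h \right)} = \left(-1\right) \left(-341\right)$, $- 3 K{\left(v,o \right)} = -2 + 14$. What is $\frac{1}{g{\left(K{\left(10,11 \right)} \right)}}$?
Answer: $\frac{1}{341} \approx 0.0029326$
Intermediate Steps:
$K{\left(v,o \right)} = -4$ ($K{\left(v,o \right)} = - \frac{-2 + 14}{3} = \left(- \frac{1}{3}\right) 12 = -4$)
$g{\left(h \right)} = 341$
$\frac{1}{g{\left(K{\left(10,11 \right)} \right)}} = \frac{1}{341}$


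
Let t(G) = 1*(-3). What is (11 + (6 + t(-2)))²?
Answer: 196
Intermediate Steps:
t(G) = -3
(11 + (6 + t(-2)))² = (11 + (6 - 3))² = (11 + 3)² = 14² = 196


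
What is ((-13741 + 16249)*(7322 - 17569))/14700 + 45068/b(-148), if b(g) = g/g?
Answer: 53066677/1225 ≈ 43320.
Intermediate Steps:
b(g) = 1
((-13741 + 16249)*(7322 - 17569))/14700 + 45068/b(-148) = ((-13741 + 16249)*(7322 - 17569))/14700 + 45068/1 = (2508*(-10247))*(1/14700) + 45068*1 = -25699476*1/14700 + 45068 = -2141623/1225 + 45068 = 53066677/1225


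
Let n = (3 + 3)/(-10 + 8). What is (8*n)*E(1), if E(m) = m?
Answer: -24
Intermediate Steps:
n = -3 (n = 6/(-2) = 6*(-½) = -3)
(8*n)*E(1) = (8*(-3))*1 = -24*1 = -24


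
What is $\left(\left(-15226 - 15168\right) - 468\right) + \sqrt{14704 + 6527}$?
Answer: $-30862 + 3 \sqrt{2359} \approx -30716.0$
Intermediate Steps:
$\left(\left(-15226 - 15168\right) - 468\right) + \sqrt{14704 + 6527} = \left(\left(-15226 - 15168\right) - 468\right) + \sqrt{21231} = \left(-30394 - 468\right) + 3 \sqrt{2359} = -30862 + 3 \sqrt{2359}$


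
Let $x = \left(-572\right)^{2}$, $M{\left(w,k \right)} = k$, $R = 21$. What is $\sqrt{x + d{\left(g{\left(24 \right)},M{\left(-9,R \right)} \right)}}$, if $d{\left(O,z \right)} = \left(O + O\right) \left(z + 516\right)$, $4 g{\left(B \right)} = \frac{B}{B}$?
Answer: $\frac{\sqrt{1309810}}{2} \approx 572.23$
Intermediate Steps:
$g{\left(B \right)} = \frac{1}{4}$ ($g{\left(B \right)} = \frac{B \frac{1}{B}}{4} = \frac{1}{4} \cdot 1 = \frac{1}{4}$)
$d{\left(O,z \right)} = 2 O \left(516 + z\right)$
$x = 327184$
$\sqrt{x + d{\left(g{\left(24 \right)},M{\left(-9,R \right)} \right)}} = \sqrt{327184 + 2 \cdot \frac{1}{4} \left(516 + 21\right)} = \sqrt{327184 + 2 \cdot \frac{1}{4} \cdot 537} = \sqrt{327184 + \frac{537}{2}} = \sqrt{\frac{654905}{2}} = \frac{\sqrt{1309810}}{2}$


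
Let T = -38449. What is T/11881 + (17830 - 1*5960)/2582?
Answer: 20876076/15338371 ≈ 1.3610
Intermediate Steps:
T/11881 + (17830 - 1*5960)/2582 = -38449/11881 + (17830 - 1*5960)/2582 = -38449*1/11881 + (17830 - 5960)*(1/2582) = -38449/11881 + 11870*(1/2582) = -38449/11881 + 5935/1291 = 20876076/15338371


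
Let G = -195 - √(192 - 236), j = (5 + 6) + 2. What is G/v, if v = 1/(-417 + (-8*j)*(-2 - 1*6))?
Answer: -80925 - 830*I*√11 ≈ -80925.0 - 2752.8*I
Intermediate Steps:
j = 13 (j = 11 + 2 = 13)
G = -195 - 2*I*√11 (G = -195 - √(-44) = -195 - 2*I*√11 ≈ -195.0 - 6.6332*I)
v = 1/415 (v = 1/(-417 + (-8*13)*(-2 - 1*6)) = 1/(-417 - 104*(-2 - 6)) = 1/(-417 - 104*(-8)) = 1/(-417 + 832) = 1/415 ≈ 0.0024096)
G/v = (-195 - 2*I*√11)/(1/415) = (-195 - 2*I*√11)*415 = -80925 - 830*I*√11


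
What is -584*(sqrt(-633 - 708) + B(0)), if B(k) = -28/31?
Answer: 16352/31 - 1752*I*sqrt(149) ≈ 527.48 - 21386.0*I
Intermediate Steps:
B(k) = -28/31 (B(k) = -28*1/31 = -28/31)
-584*(sqrt(-633 - 708) + B(0)) = -584*(sqrt(-633 - 708) - 28/31) = -584*(sqrt(-1341) - 28/31) = -584*(3*I*sqrt(149) - 28/31) = -584*(-28/31 + 3*I*sqrt(149)) = 16352/31 - 1752*I*sqrt(149)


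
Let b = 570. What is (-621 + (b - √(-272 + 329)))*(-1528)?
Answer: 77928 + 1528*√57 ≈ 89464.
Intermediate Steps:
(-621 + (b - √(-272 + 329)))*(-1528) = (-621 + (570 - √(-272 + 329)))*(-1528) = (-621 + (570 - √57))*(-1528) = (-51 - √57)*(-1528) = 77928 + 1528*√57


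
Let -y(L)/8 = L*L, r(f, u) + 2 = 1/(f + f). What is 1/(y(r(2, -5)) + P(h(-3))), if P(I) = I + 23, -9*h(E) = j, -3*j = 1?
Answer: -54/79 ≈ -0.68354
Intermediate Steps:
r(f, u) = -2 + 1/(2*f) (r(f, u) = -2 + 1/(f + f) = -2 + 1/(2*f))
j = -⅓ (j = -⅓*1 = -⅓ ≈ -0.33333)
h(E) = 1/27 (h(E) = -⅑*(-⅓) = 1/27)
y(L) = -8*L² (y(L) = -8*L*L = -8*L²)
P(I) = 23 + I
1/(y(r(2, -5)) + P(h(-3))) = 1/(-8*(-2 + (½)/2)² + (23 + 1/27)) = 1/(-8*(-2 + (½)*(½))² + 622/27) = 1/(-8*(-2 + ¼)² + 622/27) = 1/(-8*(-7/4)² + 622/27) = 1/(-8*49/16 + 622/27) = 1/(-49/2 + 622/27) = 1/(-79/54) = -54/79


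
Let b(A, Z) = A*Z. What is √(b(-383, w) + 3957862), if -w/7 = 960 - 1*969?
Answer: √3933733 ≈ 1983.4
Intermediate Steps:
w = 63 (w = -7*(960 - 1*969) = -7*(960 - 969) = -7*(-9) = 63)
√(b(-383, w) + 3957862) = √(-383*63 + 3957862) = √(-24129 + 3957862) = √3933733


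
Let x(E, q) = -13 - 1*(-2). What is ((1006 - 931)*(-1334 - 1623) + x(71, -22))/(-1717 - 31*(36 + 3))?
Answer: 110893/1463 ≈ 75.798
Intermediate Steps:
x(E, q) = -11 (x(E, q) = -13 + 2 = -11)
((1006 - 931)*(-1334 - 1623) + x(71, -22))/(-1717 - 31*(36 + 3)) = ((1006 - 931)*(-1334 - 1623) - 11)/(-1717 - 31*(36 + 3)) = (75*(-2957) - 11)/(-1717 - 31*39) = (-221775 - 11)/(-1717 - 1209) = -221786/(-2926) = -221786*(-1/2926) = 110893/1463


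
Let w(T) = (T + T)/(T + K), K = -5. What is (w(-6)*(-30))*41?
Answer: -14760/11 ≈ -1341.8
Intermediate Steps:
w(T) = 2*T/(-5 + T) (w(T) = (T + T)/(T - 5) = (2*T)/(-5 + T) = 2*T/(-5 + T))
(w(-6)*(-30))*41 = ((2*(-6)/(-5 - 6))*(-30))*41 = ((2*(-6)/(-11))*(-30))*41 = ((2*(-6)*(-1/11))*(-30))*41 = ((12/11)*(-30))*41 = -360/11*41 = -14760/11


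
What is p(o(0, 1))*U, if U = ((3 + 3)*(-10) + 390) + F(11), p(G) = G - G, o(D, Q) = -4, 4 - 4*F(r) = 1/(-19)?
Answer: 0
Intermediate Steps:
F(r) = 77/76 (F(r) = 1 - 1/(4*(-19)) = 1 - (-1)/(4*19) = 1 - ¼*(-1/19) = 1 + 1/76 = 77/76)
p(G) = 0
U = 25157/76 (U = ((3 + 3)*(-10) + 390) + 77/76 = (6*(-10) + 390) + 77/76 = (-60 + 390) + 77/76 = 330 + 77/76 = 25157/76 ≈ 331.01)
p(o(0, 1))*U = 0*(25157/76) = 0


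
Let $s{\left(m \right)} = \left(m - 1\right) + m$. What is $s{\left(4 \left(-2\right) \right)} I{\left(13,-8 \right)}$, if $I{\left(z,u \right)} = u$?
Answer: $136$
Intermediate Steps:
$s{\left(m \right)} = -1 + 2 m$ ($s{\left(m \right)} = \left(-1 + m\right) + m = -1 + 2 m$)
$s{\left(4 \left(-2\right) \right)} I{\left(13,-8 \right)} = \left(-1 + 2 \cdot 4 \left(-2\right)\right) \left(-8\right) = \left(-1 + 2 \left(-8\right)\right) \left(-8\right) = \left(-1 - 16\right) \left(-8\right) = \left(-17\right) \left(-8\right) = 136$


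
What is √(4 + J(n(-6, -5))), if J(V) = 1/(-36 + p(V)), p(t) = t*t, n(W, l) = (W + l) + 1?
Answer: √257/8 ≈ 2.0039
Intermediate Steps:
n(W, l) = 1 + W + l
p(t) = t²
J(V) = 1/(-36 + V²)
√(4 + J(n(-6, -5))) = √(4 + 1/(-36 + (1 - 6 - 5)²)) = √(4 + 1/(-36 + (-10)²)) = √(4 + 1/(-36 + 100)) = √(4 + 1/64) = √(257/64) = √257/8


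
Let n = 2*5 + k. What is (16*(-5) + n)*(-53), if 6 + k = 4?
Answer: 3816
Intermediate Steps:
k = -2 (k = -6 + 4 = -2)
n = 8 (n = 2*5 - 2 = 10 - 2 = 8)
(16*(-5) + n)*(-53) = (16*(-5) + 8)*(-53) = (-80 + 8)*(-53) = -72*(-53) = 3816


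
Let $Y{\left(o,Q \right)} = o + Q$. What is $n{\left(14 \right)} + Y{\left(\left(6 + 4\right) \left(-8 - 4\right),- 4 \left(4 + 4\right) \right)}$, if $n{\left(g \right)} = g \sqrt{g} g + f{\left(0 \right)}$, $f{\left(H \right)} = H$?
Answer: $-152 + 196 \sqrt{14} \approx 581.37$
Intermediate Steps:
$Y{\left(o,Q \right)} = Q + o$
$n{\left(g \right)} = g^{\frac{5}{2}}$ ($n{\left(g \right)} = g \sqrt{g} g + 0 = g^{\frac{3}{2}} g + 0 = g^{\frac{5}{2}} + 0 = g^{\frac{5}{2}}$)
$n{\left(14 \right)} + Y{\left(\left(6 + 4\right) \left(-8 - 4\right),- 4 \left(4 + 4\right) \right)} = 14^{\frac{5}{2}} - \left(4 \left(4 + 4\right) - \left(6 + 4\right) \left(-8 - 4\right)\right) = 196 \sqrt{14} + \left(\left(-4\right) 8 + 10 \left(-12\right)\right) = 196 \sqrt{14} - 152 = -152 + 196 \sqrt{14}$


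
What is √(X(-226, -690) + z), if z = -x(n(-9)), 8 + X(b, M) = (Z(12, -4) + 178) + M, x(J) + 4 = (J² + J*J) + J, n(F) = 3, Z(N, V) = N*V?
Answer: 3*I*√65 ≈ 24.187*I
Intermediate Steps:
x(J) = -4 + J + 2*J² (x(J) = -4 + ((J² + J*J) + J) = -4 + ((J² + J²) + J) = -4 + (2*J² + J) = -4 + (J + 2*J²) = -4 + J + 2*J²)
X(b, M) = 122 + M (X(b, M) = -8 + ((12*(-4) + 178) + M) = -8 + ((-48 + 178) + M) = -8 + (130 + M) = 122 + M)
z = -17 (z = -(-4 + 3 + 2*3²) = -(-4 + 3 + 2*9) = -(-4 + 3 + 18) = -1*17 = -17)
√(X(-226, -690) + z) = √((122 - 690) - 17) = √(-568 - 17) = √(-585) = 3*I*√65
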